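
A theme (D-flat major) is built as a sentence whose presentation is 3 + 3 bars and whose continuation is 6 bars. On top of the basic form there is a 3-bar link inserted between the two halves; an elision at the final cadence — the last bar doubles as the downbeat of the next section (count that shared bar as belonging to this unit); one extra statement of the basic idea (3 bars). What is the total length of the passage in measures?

18 measures

Basic sentence: 3 + 3 + 6 = 12 bars.
12 (basic form) + 3 (link) + 3 (extra statement) = 18.
The elision shares a bar with the next section but does not change this unit's count.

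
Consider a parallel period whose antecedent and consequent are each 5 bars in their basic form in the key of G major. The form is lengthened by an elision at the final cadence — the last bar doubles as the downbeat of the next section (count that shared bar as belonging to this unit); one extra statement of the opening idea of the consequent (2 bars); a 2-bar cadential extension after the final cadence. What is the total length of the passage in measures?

Basic parallel period: 5 + 5 = 10 bars.
10 (basic form) + 2 (extra statement) + 2 (cadential extension) = 14.
The elision shares a bar with the next section but does not change this unit's count.

14 measures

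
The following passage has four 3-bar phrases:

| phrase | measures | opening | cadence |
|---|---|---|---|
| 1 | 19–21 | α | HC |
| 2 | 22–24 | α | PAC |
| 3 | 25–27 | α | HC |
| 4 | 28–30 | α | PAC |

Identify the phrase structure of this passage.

The cadence pattern HC–PAC–HC–PAC is weak–strong twice, and phrases 3–4 restate phrases 1–2: a period heard twice, not a double period (which would end weakly at phrase 2).

repeated period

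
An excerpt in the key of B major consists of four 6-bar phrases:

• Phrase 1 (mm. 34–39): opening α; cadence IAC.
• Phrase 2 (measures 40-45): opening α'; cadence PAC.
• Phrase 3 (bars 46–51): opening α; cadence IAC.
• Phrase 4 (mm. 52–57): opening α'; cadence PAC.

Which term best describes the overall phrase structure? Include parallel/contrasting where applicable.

repeated period

The cadence pattern IAC–PAC–IAC–PAC is weak–strong twice, and phrases 3–4 restate phrases 1–2: a period heard twice, not a double period (which would end weakly at phrase 2).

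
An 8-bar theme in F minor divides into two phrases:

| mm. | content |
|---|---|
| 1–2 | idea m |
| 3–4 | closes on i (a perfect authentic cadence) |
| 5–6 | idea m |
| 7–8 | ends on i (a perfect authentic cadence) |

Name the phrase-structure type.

repeated phrase

Both phrases have the same opening (m) and the same cadence (perfect authentic cadence): the second is a restatement, not a consequent, so this is a repeated phrase rather than a period.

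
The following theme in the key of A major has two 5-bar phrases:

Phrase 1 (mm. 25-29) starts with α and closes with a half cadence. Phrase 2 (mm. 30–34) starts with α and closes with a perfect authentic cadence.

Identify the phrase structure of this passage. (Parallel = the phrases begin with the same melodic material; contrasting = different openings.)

Phrase 1 ends with a half cadence (weaker) and phrase 2 with a perfect authentic cadence (stronger): antecedent + consequent = a period.
The two phrases open with the same material (α / α), so the period is parallel.

parallel period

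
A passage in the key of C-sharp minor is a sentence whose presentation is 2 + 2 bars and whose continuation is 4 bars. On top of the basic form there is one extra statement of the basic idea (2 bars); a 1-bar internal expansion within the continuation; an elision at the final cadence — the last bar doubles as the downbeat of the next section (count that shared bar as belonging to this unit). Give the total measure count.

Basic sentence: 2 + 2 + 4 = 8 bars.
8 (basic form) + 2 (extra statement) + 1 (internal expansion) = 11.
The elision shares a bar with the next section but does not change this unit's count.

11 measures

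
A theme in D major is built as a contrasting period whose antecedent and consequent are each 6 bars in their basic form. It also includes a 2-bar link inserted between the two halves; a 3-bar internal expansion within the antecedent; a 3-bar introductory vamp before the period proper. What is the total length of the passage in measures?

20 measures

Basic contrasting period: 6 + 6 = 12 bars.
12 (basic form) + 2 (link) + 3 (internal expansion) + 3 (introduction) = 20.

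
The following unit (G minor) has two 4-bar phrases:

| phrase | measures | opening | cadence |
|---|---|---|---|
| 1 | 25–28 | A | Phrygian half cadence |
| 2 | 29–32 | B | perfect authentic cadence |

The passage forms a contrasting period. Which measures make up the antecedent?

measures 25–28

The phrase ending with the weaker cadence (Phrygian half cadence) is the antecedent; the one ending more conclusively (perfect authentic cadence) is the consequent. The antecedent is measures 25–28.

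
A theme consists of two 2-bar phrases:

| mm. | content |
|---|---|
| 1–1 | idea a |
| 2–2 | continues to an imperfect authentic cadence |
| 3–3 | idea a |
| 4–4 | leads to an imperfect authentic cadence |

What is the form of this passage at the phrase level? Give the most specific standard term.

repeated phrase

Both phrases have the same opening (a) and the same cadence (imperfect authentic cadence): the second is a restatement, not a consequent, so this is a repeated phrase rather than a period.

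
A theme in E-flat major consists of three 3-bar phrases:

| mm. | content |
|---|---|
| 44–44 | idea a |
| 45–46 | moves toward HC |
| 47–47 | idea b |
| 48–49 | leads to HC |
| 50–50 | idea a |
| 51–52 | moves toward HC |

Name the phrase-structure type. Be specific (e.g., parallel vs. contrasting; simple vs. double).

phrase group

The final phrase closes with a half cadence, which is not stronger than the preceding half cadence; the 3 phrases lack an overall antecedent–consequent design and so form a phrase group.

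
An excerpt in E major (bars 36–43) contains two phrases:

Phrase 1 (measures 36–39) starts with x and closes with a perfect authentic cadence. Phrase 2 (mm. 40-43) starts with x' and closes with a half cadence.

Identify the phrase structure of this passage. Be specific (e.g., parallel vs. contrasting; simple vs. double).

phrase group

The second phrase closes with a half cadence, which is not stronger than the first phrase's perfect authentic cadence; without a weak→strong cadential pair there is no antecedent–consequent relationship, so this is a phrase group rather than a period.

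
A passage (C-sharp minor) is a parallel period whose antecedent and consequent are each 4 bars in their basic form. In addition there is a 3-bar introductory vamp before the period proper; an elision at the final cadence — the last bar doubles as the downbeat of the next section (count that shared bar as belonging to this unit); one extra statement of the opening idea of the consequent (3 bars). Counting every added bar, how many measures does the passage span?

Basic parallel period: 4 + 4 = 8 bars.
8 (basic form) + 3 (introduction) + 3 (extra statement) = 14.
The elision shares a bar with the next section but does not change this unit's count.

14 measures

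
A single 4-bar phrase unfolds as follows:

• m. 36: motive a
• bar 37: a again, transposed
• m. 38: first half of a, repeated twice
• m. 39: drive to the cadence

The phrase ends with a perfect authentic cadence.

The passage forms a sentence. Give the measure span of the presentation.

measures 36–37

The presentation of a sentence is the basic idea (m. 36) plus its repetition (bar 37); the presentation is therefore mm. 36-37.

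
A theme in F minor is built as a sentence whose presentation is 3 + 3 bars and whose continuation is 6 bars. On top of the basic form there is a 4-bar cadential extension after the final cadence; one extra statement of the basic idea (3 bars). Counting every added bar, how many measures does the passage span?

Basic sentence: 3 + 3 + 6 = 12 bars.
12 (basic form) + 4 (cadential extension) + 3 (extra statement) = 19.

19 measures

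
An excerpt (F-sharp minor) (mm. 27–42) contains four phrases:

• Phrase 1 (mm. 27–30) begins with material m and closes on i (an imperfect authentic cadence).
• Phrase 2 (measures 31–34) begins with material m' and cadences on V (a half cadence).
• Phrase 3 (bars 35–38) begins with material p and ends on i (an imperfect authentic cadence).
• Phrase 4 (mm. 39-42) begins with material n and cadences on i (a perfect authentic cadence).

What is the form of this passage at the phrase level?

contrasting double period

Four phrases in two halves: the first half (mm. 27–34) ends with a half cadence, the second (mm. 35-42) with a perfect authentic cadence — a large antecedent–consequent pair, i.e. a double period.
Phrase 3 begins with different material from phrase 1, making it contrasting.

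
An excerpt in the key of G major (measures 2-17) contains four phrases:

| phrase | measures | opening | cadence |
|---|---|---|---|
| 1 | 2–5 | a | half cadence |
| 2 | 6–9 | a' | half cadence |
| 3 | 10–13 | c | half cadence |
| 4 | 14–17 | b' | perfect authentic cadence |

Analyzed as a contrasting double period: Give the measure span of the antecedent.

measures 2–9

In a double period the four phrases pair into a large antecedent (phrases 1–2, ending half cadence) and a large consequent (phrases 3–4, ending perfect authentic cadence). The antecedent spans mm. 2–9.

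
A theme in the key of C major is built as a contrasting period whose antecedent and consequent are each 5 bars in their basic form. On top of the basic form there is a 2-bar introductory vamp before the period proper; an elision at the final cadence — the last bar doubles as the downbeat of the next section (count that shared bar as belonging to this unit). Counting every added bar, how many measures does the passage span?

Basic contrasting period: 5 + 5 = 10 bars.
10 (basic form) + 2 (introduction) = 12.
The elision shares a bar with the next section but does not change this unit's count.

12 measures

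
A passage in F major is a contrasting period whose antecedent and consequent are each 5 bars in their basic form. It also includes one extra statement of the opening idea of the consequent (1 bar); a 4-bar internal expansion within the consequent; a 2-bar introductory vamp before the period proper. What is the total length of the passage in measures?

17 measures

Basic contrasting period: 5 + 5 = 10 bars.
10 (basic form) + 1 (extra statement) + 4 (internal expansion) + 2 (introduction) = 17.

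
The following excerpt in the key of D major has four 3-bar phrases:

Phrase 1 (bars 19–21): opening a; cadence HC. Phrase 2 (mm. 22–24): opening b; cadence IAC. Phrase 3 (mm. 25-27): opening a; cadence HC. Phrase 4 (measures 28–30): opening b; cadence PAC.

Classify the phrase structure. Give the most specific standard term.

Four phrases in two halves: the first half (mm. 19–24) ends with an imperfect authentic cadence, the second (mm. 25–30) with a perfect authentic cadence — a large antecedent–consequent pair, i.e. a double period.
Phrase 3 begins with the same material as phrase 1, making it parallel.

parallel double period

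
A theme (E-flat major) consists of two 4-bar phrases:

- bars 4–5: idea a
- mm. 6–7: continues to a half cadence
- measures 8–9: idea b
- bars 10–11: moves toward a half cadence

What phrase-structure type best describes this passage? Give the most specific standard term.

phrase group

The second phrase closes with a half cadence, which is not stronger than the first phrase's half cadence; without a weak→strong cadential pair there is no antecedent–consequent relationship, so this is a phrase group rather than a period.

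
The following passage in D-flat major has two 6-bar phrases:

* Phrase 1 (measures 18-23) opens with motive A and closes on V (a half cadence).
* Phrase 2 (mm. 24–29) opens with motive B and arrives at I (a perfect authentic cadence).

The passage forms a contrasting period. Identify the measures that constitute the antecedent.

The antecedent is the phrase ending with the weaker cadence (half cadence, phrase 1) and the consequent the one ending more conclusively (perfect authentic cadence, phrase 2); the antecedent is measures 18-23.

measures 18–23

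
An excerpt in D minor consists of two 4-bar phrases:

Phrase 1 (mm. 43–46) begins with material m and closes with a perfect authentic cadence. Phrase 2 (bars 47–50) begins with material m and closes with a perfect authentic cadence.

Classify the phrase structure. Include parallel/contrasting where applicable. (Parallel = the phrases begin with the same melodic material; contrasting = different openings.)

repeated phrase

Both phrases have the same opening (m) and the same cadence (perfect authentic cadence): the second is a restatement, not a consequent, so this is a repeated phrase rather than a period.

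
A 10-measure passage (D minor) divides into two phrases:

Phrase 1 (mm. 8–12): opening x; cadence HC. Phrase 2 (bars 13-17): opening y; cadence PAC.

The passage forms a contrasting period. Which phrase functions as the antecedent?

phrase 1

The phrase ending with the weaker cadence (half cadence) is the antecedent; the one ending more conclusively (perfect authentic cadence) is the consequent. The antecedent is phrase 1.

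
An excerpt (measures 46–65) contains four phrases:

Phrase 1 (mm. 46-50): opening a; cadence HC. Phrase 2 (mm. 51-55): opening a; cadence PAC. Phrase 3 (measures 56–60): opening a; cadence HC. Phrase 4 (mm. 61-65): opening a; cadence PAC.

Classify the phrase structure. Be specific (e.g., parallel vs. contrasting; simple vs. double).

The cadence pattern HC–PAC–HC–PAC is weak–strong twice, and phrases 3–4 restate phrases 1–2: a period heard twice, not a double period (which would end weakly at phrase 2).

repeated period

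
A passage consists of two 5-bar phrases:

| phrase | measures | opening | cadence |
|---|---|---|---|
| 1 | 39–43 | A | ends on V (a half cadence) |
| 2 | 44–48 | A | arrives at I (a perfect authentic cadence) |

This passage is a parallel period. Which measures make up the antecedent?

The antecedent is the phrase ending with the weaker cadence (half cadence, phrase 1) and the consequent the one ending more conclusively (perfect authentic cadence, phrase 2); the antecedent is measures 39–43.

measures 39–43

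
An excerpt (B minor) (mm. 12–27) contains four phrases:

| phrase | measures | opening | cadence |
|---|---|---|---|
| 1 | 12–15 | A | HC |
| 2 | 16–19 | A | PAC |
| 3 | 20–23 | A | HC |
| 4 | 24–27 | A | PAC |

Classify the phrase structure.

repeated period

The cadence pattern HC–PAC–HC–PAC is weak–strong twice, and phrases 3–4 restate phrases 1–2: a period heard twice, not a double period (which would end weakly at phrase 2).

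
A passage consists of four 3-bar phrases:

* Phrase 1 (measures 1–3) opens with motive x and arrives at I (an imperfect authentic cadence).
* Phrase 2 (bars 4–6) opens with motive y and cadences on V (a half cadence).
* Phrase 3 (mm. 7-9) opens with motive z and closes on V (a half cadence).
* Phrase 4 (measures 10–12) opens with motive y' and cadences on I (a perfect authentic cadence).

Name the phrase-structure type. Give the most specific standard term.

contrasting double period

Four phrases in two halves: the first half (bars 1–6) ends with a half cadence, the second (mm. 7–12) with a perfect authentic cadence — a large antecedent–consequent pair, i.e. a double period.
Phrase 3 begins with different material from phrase 1, making it contrasting.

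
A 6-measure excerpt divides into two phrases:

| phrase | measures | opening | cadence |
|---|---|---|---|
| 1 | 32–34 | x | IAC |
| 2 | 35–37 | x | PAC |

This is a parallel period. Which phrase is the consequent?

phrase 2

The phrase ending with the weaker cadence (imperfect authentic cadence) is the antecedent; the one ending more conclusively (perfect authentic cadence) is the consequent. The consequent is phrase 2.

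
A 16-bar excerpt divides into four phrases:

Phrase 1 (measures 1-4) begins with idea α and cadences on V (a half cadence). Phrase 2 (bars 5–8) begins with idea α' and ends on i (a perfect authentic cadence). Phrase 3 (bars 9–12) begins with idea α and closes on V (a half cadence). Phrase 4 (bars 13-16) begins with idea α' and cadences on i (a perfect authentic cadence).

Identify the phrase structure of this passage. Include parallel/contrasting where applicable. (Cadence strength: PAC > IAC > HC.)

repeated period

The cadence pattern HC–PAC–HC–PAC is weak–strong twice, and phrases 3–4 restate phrases 1–2: a period heard twice, not a double period (which would end weakly at phrase 2).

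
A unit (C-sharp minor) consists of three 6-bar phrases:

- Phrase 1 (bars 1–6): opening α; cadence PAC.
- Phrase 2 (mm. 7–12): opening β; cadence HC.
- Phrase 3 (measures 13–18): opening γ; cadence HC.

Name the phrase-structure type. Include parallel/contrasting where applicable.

phrase group

The final phrase closes with a half cadence, which is not stronger than the preceding half cadence; the 3 phrases lack an overall antecedent–consequent design and so form a phrase group.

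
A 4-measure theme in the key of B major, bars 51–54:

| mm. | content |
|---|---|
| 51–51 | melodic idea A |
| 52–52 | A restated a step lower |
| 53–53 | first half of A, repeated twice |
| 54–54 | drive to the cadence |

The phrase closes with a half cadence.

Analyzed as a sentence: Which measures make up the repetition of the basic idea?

measures 52–52

The presentation of a sentence is the basic idea (bar 51) plus its repetition (measure 52); the repetition of the basic idea is therefore m. 52.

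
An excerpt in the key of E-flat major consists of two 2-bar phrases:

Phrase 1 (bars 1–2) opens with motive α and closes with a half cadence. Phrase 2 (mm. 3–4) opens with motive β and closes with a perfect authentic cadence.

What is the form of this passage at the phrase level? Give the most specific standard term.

contrasting period

Phrase 1 ends with a half cadence (weaker) and phrase 2 with a perfect authentic cadence (stronger): antecedent + consequent = a period.
The two phrases open with different material (α / β), so the period is contrasting.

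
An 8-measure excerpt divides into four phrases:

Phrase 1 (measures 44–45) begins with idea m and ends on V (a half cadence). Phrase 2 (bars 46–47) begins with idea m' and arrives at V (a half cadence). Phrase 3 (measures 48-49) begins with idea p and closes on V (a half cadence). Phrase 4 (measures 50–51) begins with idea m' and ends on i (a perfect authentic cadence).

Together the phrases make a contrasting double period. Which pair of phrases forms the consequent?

phrases 3 and 4

In a double period the first pair of phrases (ending half cadence) is the large antecedent and the second pair (ending perfect authentic cadence) is the large consequent; the consequent is phrases 3 and 4.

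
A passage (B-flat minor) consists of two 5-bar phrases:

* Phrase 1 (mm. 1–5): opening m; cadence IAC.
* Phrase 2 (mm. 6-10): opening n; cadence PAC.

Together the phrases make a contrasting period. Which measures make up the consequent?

measures 6–10

The phrase ending with the weaker cadence (imperfect authentic cadence) is the antecedent; the one ending more conclusively (perfect authentic cadence) is the consequent. The consequent is measures 6–10.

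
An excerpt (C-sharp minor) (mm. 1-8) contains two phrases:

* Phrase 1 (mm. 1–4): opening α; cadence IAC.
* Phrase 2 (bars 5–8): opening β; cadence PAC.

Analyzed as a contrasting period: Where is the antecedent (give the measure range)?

The antecedent is the phrase ending with the weaker cadence (imperfect authentic cadence, phrase 1) and the consequent the one ending more conclusively (perfect authentic cadence, phrase 2); the antecedent is bars 1–4.

measures 1–4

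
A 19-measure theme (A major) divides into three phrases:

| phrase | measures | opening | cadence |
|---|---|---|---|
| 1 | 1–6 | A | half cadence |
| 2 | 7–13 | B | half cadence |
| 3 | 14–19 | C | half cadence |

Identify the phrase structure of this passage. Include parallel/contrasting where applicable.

The final phrase closes with a half cadence, which is not stronger than the preceding half cadence; the 3 phrases lack an overall antecedent–consequent design and so form a phrase group.

phrase group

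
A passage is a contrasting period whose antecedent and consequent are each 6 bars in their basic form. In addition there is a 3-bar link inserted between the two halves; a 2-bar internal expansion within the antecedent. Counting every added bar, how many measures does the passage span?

Basic contrasting period: 6 + 6 = 12 bars.
12 (basic form) + 3 (link) + 2 (internal expansion) = 17.

17 measures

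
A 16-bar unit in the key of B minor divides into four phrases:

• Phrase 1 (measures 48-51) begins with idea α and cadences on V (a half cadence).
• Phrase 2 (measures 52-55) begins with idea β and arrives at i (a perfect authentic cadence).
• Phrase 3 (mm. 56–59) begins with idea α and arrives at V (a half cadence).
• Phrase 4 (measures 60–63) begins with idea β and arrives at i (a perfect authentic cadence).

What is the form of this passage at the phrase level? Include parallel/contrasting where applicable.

repeated period

The cadence pattern HC–PAC–HC–PAC is weak–strong twice, and phrases 3–4 restate phrases 1–2: a period heard twice, not a double period (which would end weakly at phrase 2).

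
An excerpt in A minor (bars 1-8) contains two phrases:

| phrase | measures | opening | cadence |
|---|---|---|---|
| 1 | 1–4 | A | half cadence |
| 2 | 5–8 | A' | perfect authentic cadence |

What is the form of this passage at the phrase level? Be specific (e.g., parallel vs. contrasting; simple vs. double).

Phrase 1 ends with a half cadence (weaker) and phrase 2 with a perfect authentic cadence (stronger): antecedent + consequent = a period.
The two phrases open with the same material (A / A'), so the period is parallel.

parallel period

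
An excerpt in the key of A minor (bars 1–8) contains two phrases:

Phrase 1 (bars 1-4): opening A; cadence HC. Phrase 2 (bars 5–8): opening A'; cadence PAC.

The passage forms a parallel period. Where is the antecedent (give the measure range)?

measures 1–4

The antecedent is the phrase ending with the weaker cadence (half cadence, phrase 1) and the consequent the one ending more conclusively (perfect authentic cadence, phrase 2); the antecedent is mm. 1–4.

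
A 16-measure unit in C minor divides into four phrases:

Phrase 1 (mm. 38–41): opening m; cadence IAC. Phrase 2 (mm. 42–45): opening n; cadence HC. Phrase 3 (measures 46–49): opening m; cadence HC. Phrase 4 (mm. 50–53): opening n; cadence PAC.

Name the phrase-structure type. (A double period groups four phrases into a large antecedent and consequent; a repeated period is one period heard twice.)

Four phrases in two halves: the first half (mm. 38–45) ends with a half cadence, the second (bars 46–53) with a perfect authentic cadence — a large antecedent–consequent pair, i.e. a double period.
Phrase 3 begins with the same material as phrase 1, making it parallel.

parallel double period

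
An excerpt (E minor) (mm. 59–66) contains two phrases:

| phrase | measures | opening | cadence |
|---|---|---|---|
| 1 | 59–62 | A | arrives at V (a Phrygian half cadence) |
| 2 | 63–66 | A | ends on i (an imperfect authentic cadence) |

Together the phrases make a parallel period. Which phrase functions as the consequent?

The phrase ending with the weaker cadence (Phrygian half cadence) is the antecedent; the one ending more conclusively (imperfect authentic cadence) is the consequent. The consequent is phrase 2.

phrase 2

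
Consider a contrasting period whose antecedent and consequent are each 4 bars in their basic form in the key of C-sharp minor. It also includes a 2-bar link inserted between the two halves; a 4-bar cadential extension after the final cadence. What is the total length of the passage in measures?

Basic contrasting period: 4 + 4 = 8 bars.
8 (basic form) + 2 (link) + 4 (cadential extension) = 14.

14 measures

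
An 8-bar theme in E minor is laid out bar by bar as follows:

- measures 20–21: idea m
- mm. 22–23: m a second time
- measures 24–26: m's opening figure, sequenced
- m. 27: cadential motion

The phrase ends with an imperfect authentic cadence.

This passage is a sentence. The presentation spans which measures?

measures 20–23

The presentation of a sentence is the basic idea (bars 20–21) plus its repetition (measures 22–23); the presentation is therefore measures 20–23.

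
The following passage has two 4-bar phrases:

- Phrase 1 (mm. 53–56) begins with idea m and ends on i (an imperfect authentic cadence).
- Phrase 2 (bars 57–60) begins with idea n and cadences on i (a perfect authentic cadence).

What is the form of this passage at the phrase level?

Phrase 1 ends with an imperfect authentic cadence (weaker) and phrase 2 with a perfect authentic cadence (stronger): antecedent + consequent = a period.
The two phrases open with different material (m / n), so the period is contrasting.

contrasting period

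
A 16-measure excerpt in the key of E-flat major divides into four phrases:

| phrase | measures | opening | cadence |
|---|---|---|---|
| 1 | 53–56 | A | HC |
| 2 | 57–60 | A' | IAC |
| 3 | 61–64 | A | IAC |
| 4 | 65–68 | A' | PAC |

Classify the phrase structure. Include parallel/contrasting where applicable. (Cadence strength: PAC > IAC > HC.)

Four phrases in two halves: the first half (bars 53-60) ends with an imperfect authentic cadence, the second (mm. 61-68) with a perfect authentic cadence — a large antecedent–consequent pair, i.e. a double period.
Phrase 3 begins with the same material as phrase 1, making it parallel.

parallel double period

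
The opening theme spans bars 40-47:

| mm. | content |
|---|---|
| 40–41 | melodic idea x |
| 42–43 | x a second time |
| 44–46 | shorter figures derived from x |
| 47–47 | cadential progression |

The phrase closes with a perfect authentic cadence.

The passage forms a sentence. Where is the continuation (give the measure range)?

After the presentation (bars 40–43), the continuation covers the fragmentation through the cadence: bars 44–47.

measures 44–47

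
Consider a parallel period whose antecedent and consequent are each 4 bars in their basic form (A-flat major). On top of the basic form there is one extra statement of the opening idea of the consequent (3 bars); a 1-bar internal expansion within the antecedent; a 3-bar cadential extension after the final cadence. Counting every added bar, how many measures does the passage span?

15 measures

Basic parallel period: 4 + 4 = 8 bars.
8 (basic form) + 3 (extra statement) + 1 (internal expansion) + 3 (cadential extension) = 15.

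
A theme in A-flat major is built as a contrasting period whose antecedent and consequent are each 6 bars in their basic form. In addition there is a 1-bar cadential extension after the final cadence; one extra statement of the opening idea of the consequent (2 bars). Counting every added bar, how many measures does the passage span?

15 measures

Basic contrasting period: 6 + 6 = 12 bars.
12 (basic form) + 1 (cadential extension) + 2 (extra statement) = 15.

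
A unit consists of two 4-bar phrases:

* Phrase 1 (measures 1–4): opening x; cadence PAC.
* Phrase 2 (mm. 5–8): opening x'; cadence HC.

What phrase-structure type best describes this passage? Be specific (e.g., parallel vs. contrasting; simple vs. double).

The second phrase closes with a half cadence, which is not stronger than the first phrase's perfect authentic cadence; without a weak→strong cadential pair there is no antecedent–consequent relationship, so this is a phrase group rather than a period.

phrase group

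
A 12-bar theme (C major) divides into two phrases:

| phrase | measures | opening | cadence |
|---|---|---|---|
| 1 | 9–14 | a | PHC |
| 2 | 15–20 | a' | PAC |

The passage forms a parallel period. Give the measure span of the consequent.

measures 15–20

The phrase ending with the weaker cadence (Phrygian half cadence) is the antecedent; the one ending more conclusively (perfect authentic cadence) is the consequent. The consequent is measures 15–20.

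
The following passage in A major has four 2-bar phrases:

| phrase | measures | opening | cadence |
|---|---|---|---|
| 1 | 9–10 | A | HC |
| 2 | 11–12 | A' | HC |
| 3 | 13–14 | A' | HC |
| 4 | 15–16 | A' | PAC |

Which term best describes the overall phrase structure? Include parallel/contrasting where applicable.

parallel double period

Four phrases in two halves: the first half (bars 9-12) ends with a half cadence, the second (measures 13–16) with a perfect authentic cadence — a large antecedent–consequent pair, i.e. a double period.
Phrase 3 begins with the same material as phrase 1, making it parallel.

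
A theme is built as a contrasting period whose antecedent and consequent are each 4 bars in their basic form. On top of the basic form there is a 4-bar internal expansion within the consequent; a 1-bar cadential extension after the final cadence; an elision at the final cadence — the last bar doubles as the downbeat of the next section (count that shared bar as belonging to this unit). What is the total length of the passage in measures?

13 measures

Basic contrasting period: 4 + 4 = 8 bars.
8 (basic form) + 4 (internal expansion) + 1 (cadential extension) = 13.
The elision shares a bar with the next section but does not change this unit's count.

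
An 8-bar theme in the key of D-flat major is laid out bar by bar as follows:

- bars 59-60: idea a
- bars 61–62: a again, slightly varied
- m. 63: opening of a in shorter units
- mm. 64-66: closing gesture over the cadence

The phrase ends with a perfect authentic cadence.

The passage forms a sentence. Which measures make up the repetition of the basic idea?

The presentation of a sentence is the basic idea (mm. 59–60) plus its repetition (bars 61-62); the repetition of the basic idea is therefore mm. 61-62.

measures 61–62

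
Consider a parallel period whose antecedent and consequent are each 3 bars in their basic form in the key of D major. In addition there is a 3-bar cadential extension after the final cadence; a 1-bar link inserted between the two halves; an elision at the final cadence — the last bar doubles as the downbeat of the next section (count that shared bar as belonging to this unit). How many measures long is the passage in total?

Basic parallel period: 3 + 3 = 6 bars.
6 (basic form) + 3 (cadential extension) + 1 (link) = 10.
The elision shares a bar with the next section but does not change this unit's count.

10 measures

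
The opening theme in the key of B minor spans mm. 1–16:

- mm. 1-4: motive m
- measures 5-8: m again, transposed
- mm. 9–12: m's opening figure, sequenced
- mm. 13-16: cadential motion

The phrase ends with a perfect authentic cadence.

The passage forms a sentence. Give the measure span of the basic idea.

measures 1–4

The presentation of a sentence is the basic idea (mm. 1–4) plus its repetition (measures 5–8); the basic idea is therefore mm. 1-4.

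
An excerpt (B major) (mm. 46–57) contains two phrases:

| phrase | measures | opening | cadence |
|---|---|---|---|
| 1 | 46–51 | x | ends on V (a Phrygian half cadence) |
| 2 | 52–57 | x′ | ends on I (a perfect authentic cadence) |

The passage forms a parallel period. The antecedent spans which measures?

measures 46–51

The antecedent is the phrase ending with the weaker cadence (Phrygian half cadence, phrase 1) and the consequent the one ending more conclusively (perfect authentic cadence, phrase 2); the antecedent is bars 46–51.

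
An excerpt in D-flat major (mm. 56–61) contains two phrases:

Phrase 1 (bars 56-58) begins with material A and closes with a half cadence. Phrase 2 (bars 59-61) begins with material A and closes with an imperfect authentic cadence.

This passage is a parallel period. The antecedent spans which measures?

measures 56–58

The antecedent is the phrase ending with the weaker cadence (half cadence, phrase 1) and the consequent the one ending more conclusively (imperfect authentic cadence, phrase 2); the antecedent is measures 56–58.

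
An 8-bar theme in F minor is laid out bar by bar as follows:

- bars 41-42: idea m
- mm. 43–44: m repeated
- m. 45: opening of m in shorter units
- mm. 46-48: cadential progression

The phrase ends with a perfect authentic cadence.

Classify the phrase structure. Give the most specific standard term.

Basic idea (bars 41–42) + its repetition (mm. 43–44) form the presentation; fragmentation and cadence (mm. 45-48) form the continuation — the 8-bar whole is a sentence.

sentence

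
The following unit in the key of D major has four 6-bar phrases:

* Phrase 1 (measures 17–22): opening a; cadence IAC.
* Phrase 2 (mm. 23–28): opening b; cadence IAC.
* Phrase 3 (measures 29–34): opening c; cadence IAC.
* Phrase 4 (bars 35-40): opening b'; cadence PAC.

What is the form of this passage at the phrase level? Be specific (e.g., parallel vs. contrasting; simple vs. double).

Four phrases in two halves: the first half (mm. 17–28) ends with an imperfect authentic cadence, the second (bars 29–40) with a perfect authentic cadence — a large antecedent–consequent pair, i.e. a double period.
Phrase 3 begins with different material from phrase 1, making it contrasting.

contrasting double period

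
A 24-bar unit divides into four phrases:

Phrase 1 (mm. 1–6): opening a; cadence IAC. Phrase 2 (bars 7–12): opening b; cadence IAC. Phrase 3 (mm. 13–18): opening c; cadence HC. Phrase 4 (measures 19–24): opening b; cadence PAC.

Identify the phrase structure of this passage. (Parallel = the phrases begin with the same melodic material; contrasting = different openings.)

Four phrases in two halves: the first half (bars 1–12) ends with an imperfect authentic cadence, the second (mm. 13-24) with a perfect authentic cadence — a large antecedent–consequent pair, i.e. a double period.
Phrase 3 begins with different material from phrase 1, making it contrasting.

contrasting double period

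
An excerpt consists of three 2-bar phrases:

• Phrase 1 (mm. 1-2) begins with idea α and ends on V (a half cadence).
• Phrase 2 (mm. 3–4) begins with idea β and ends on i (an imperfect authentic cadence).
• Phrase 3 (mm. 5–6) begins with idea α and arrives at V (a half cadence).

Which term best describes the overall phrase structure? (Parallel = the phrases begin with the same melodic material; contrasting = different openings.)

The final phrase closes with a half cadence, which is not stronger than the preceding imperfect authentic cadence; the 3 phrases lack an overall antecedent–consequent design and so form a phrase group.

phrase group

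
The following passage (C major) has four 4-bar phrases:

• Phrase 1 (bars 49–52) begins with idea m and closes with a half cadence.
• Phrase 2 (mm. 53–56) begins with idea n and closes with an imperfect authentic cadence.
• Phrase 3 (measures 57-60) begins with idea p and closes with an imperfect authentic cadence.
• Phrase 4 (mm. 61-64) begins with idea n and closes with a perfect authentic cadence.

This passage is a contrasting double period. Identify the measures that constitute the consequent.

In a double period the four phrases pair into a large antecedent (phrases 1–2, ending imperfect authentic cadence) and a large consequent (phrases 3–4, ending perfect authentic cadence). The consequent spans mm. 57–64.

measures 57–64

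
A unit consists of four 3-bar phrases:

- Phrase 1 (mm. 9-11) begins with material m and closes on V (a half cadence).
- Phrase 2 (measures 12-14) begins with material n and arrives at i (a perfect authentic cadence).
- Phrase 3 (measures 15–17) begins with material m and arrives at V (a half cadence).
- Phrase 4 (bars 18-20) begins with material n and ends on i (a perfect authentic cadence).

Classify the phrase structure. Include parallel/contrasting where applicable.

repeated period

The cadence pattern HC–PAC–HC–PAC is weak–strong twice, and phrases 3–4 restate phrases 1–2: a period heard twice, not a double period (which would end weakly at phrase 2).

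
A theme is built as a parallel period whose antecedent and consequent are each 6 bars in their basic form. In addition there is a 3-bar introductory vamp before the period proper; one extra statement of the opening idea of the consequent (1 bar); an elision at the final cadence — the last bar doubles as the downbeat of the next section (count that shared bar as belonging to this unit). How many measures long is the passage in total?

Basic parallel period: 6 + 6 = 12 bars.
12 (basic form) + 3 (introduction) + 1 (extra statement) = 16.
The elision shares a bar with the next section but does not change this unit's count.

16 measures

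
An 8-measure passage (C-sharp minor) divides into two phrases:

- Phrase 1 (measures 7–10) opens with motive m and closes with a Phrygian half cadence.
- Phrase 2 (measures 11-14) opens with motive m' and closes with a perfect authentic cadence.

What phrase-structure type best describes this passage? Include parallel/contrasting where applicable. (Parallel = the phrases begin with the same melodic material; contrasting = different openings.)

Phrase 1 ends with a Phrygian half cadence (weaker) and phrase 2 with a perfect authentic cadence (stronger): antecedent + consequent = a period.
The two phrases open with the same material (m / m'), so the period is parallel.

parallel period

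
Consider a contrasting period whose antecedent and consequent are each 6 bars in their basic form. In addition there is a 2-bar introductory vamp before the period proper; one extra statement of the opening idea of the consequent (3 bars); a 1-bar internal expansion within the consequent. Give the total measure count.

18 measures

Basic contrasting period: 6 + 6 = 12 bars.
12 (basic form) + 2 (introduction) + 3 (extra statement) + 1 (internal expansion) = 18.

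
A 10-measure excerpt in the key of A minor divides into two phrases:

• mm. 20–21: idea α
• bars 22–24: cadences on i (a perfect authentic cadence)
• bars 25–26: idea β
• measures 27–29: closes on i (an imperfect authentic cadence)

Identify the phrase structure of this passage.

phrase group

The second phrase closes with an imperfect authentic cadence, which is not stronger than the first phrase's perfect authentic cadence; without a weak→strong cadential pair there is no antecedent–consequent relationship, so this is a phrase group rather than a period.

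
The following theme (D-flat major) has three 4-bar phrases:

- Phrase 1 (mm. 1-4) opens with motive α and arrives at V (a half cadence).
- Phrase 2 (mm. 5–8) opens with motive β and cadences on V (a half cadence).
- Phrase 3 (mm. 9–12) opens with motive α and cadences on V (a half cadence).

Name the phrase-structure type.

The final phrase closes with a half cadence, which is not stronger than the preceding half cadence; the 3 phrases lack an overall antecedent–consequent design and so form a phrase group.

phrase group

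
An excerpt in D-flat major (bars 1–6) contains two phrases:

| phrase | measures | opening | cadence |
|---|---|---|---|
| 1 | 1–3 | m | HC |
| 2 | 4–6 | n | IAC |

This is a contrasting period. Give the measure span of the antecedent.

measures 1–3

The phrase ending with the weaker cadence (half cadence) is the antecedent; the one ending more conclusively (imperfect authentic cadence) is the consequent. The antecedent is measures 1–3.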